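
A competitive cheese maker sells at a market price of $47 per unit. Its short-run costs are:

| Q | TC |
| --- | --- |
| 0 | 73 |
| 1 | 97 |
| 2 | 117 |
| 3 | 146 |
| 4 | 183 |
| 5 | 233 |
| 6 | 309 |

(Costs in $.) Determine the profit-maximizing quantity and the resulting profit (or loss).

Q = 4; profit = $5

Compute π = P·Q − TC at each output: Q=0: -73; Q=1: -50; Q=2: -23; Q=3: -5; Q=4: 5; Q=5: 2; Q=6: -27.
Profit is maximized at Q = 4. AVC there is 110/4 = $27.50 ≤ P, so producing beats shutting down (which would give -$73).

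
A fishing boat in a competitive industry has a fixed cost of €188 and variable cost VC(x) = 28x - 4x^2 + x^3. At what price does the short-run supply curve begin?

€24 per unit

The shutdown price is the minimum of AVC. VC = 28x - 4x^2 + x^3, so AVC = 28 - 4x + x^2.
dAVC/dx = -4 + 2x = 0 gives x = 2. min AVC = 28 - 4·2 + 2^2 = 24.
For P < €24 the firm produces nothing.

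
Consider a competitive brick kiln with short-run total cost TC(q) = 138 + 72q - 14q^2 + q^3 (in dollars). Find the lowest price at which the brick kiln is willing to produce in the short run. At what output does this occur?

Short-run supply begins at min AVC. From VC = 72q - 14q^2 + q^3, AVC = 72 - 14q + q^2.
dAVC/dq = -14 + 2q = 0 gives q = 7. min AVC = 72 - 14·7 + 7^2 = 23.
The firm shuts down for any P below $23.

$23 per unit, at q = 7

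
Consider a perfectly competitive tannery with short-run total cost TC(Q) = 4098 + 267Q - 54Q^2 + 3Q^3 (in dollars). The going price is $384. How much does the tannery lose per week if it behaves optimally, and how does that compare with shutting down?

Profit = -$42 at Q = 13

AVC = 267 - 54Q + 3Q^2 has its minimum $24 at Q = 9; price $384 clears that bar, so the firm operates.
MC = 267 - 108Q + 9Q^2. Setting P = MC and taking the root on the rising branch gives Q* = 13.
TR = 384·13 = 4992. TC = 4098 + 936 = 5034. Profit = 4992 − 5034 = -$42.
Shutting down would mean losing the fixed cost of $4098, so operating at a loss of $42 is better by $4056.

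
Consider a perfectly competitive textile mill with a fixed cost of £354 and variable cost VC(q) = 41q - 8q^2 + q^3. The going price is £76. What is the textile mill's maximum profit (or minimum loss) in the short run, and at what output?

Profit = -£60 at q = 7

AVC = 41 - 8q + q^2 has its minimum £25 at q = 4; price £76 clears that bar, so the firm operates.
MC = 41 - 16q + 3q^2. Setting P = MC and taking the root on the rising branch gives q* = 7.
TR = 76·7 = 532. TC = 354 + 238 = 592. Profit = 532 − 592 = -£60.
That loss of £60 beats the £354 the firm would lose by shutting down; producing recovers £294 of fixed cost.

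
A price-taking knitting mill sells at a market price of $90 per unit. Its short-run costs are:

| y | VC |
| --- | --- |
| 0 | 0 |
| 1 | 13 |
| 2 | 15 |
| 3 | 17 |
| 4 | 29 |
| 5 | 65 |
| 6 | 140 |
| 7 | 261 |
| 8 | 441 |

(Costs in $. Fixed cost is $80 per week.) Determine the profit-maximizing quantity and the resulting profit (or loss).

Profit at each row (π = 90y − TC): y=0: -80; y=1: -3; y=2: 85; y=3: 173; y=4: 251; y=5: 305; y=6: 320; y=7: 289; y=8: 199.
Profit is maximized at y = 6. AVC there is 140/6 = $23.33 ≤ P, so producing beats shutting down (which would give -$80).

y = 6; profit = $320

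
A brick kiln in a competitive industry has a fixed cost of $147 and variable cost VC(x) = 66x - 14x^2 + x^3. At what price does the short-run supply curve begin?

The firm shuts down when price falls below the minimum of average variable cost. AVC = VC/x = 66 - 14x + x^2.
At the minimum of AVC, MC = AVC. MC = 66 - 28x + 3x^2; setting MC = AVC gives 2x^2 - 14x = 0, so x = 7. min AVC = 17.
For P < $17 the firm produces nothing.

$17 per unit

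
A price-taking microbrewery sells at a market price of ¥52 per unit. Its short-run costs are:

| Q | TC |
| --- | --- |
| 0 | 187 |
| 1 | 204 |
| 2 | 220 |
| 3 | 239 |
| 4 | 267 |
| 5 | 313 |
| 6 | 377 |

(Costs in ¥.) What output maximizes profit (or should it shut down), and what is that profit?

Q = 5; profit = -¥53

Profit at each row (π = 52Q − TC): Q=0: -187; Q=1: -152; Q=2: -116; Q=3: -83; Q=4: -59; Q=5: -53; Q=6: -65.
Profit is maximized at Q = 5. AVC there is 126/5 = ¥25.20 ≤ P, so producing beats shutting down (which would give -¥187).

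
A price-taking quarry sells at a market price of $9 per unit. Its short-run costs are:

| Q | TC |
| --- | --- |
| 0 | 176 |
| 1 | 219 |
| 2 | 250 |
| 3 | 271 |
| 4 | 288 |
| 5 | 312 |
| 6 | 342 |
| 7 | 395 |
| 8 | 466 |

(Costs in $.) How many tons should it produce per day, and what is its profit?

Q = 0 (shut down); profit = -$176

Profit at each row (π = 9Q − TC): Q=0: -176; Q=1: -210; Q=2: -232; Q=3: -244; Q=4: -252; Q=5: -267; Q=6: -288; Q=7: -332; Q=8: -394.
Profit is highest at Q = 0. Equivalently, the lowest AVC in the table is 136/5 ≈ $27.20 at Q = 5, and P = $9 falls below it — price never covers variable cost, so the firm shuts down and loses only its fixed cost.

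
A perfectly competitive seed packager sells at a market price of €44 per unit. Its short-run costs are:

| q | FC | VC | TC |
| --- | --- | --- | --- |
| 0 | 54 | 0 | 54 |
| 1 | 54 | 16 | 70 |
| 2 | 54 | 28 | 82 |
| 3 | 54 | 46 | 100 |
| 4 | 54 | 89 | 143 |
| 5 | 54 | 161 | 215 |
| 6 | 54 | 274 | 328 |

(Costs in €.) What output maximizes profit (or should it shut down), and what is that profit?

q = 4; profit = €33

Compute π = P·q − TC at each output: q=0: -54; q=1: -26; q=2: 6; q=3: 32; q=4: 33; q=5: 5; q=6: -64.
Profit is maximized at q = 4. AVC there is 89/4 = €22.25 ≤ P, so producing beats shutting down (which would give -€54).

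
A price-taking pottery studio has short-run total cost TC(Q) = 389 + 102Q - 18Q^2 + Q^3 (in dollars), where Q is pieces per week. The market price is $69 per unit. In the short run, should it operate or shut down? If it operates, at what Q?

Produce at Q = 11

From TC, MC = TC'(Q) = 102 - 36Q + 3Q^2 and AVC = VC/Q = 102 - 18Q + Q^2.
AVC hits its minimum where MC = AVC, at Q = 9, giving min AVC = 102 - 18·9 + 9^2 = $21.
P = $69 exceeds min AVC = $21, so the firm stays open.
Set P = MC: 69 = 102 - 36Q + 3Q^2 → 33 - 36Q + 3Q^2 = 0. The roots are Q = 1 and Q = 11; the profit-maximizing output is on the rising part of MC, so Q* = 11.
Check: AVC at Q = 11 is $25 ≤ P, so revenue covers variable cost.
Profit = P·Q − TC = 69·11 − 664 = $95.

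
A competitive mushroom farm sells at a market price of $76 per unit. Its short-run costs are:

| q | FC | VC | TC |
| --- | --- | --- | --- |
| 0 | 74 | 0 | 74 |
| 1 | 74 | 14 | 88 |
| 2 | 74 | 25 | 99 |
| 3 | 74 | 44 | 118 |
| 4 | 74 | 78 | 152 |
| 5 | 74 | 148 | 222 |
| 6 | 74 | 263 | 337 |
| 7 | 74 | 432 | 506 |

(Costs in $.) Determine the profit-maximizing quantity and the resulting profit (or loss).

Tabulate TR − TC: q=0: -74; q=1: -12; q=2: 53; q=3: 110; q=4: 152; q=5: 158; q=6: 119; q=7: 26.
Profit is maximized at q = 5. AVC there is 148/5 = $29.60 ≤ P, so producing beats shutting down (which would give -$74).

q = 5; profit = $158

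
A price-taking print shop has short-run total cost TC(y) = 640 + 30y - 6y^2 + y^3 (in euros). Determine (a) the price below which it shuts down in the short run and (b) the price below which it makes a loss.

Shutdown price = €21; break-even price = €126

Shutdown price = min AVC. AVC = 30 - 6y + y^2, with vertex at y = 3 and minimum €21.
ATC = 640/y + 30 - 6y + y^2. Setting dATC/dy = −640/y^2 − 6 + 2y = 0 gives y = 8 (since 2·8^3 − 6·8^2 = 640).
min ATC = 640/8 + 30 − 6·8 + 8^2 = €126. That is the break-even price.
Between these two prices the firm operates at a loss; above €126 it earns a profit.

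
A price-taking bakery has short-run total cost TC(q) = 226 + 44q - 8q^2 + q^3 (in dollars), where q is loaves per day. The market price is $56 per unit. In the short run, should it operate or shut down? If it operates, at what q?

Variable cost is VC = 44q - 8q^2 + q^3, so AVC = VC/q = 44 - 8q + q^2 and MC = dTC/dq = 44 - 16q + 3q^2.
The AVC parabola has its vertex at q = 8/2 = 4, where AVC = 44 - 8·4 + 4^2 = $28.
Because $56 ≥ $28, revenue can cover variable cost; the firm operates.
Set P = MC: 56 = 44 - 16q + 3q^2 → -12 - 16q + 3q^2 = 0. The roots are q = -2/3 and q = 6; the profit-maximizing output is on the rising part of MC, so q* = 6.
Check: AVC at q = 6 is $32 ≤ P, so revenue covers variable cost.
Profit = P·q − TC = 56·6 − 418 = -$82, a loss, but smaller than the $226 fixed cost the firm would lose by shutting down.

Produce at q = 6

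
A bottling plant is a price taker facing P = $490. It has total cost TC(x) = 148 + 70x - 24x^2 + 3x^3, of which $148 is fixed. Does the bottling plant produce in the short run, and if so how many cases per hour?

Strip out fixed cost: VC = 70x - 24x^2 + 3x^3. Then AVC = 70 - 24x + 3x^2 and MC = 70 - 48x + 9x^2.
AVC hits its minimum where MC = AVC, at x = 4, giving min AVC = 70 - 24·4 + 3·4^2 = $22.
Since P = $490 ≥ min AVC = $22, price covers variable cost and the firm should produce.
Solving P = MC: -420 - 48x + 9x^2 = 0 ⇒ x = -14/3 or 10. On the upward-sloping branch, x* = 10.
Check: AVC at x = 10 is $130 ≤ P, so revenue covers variable cost.
Profit = P·x − TC = 490·10 − 1448 = $3452.

Produce at x = 10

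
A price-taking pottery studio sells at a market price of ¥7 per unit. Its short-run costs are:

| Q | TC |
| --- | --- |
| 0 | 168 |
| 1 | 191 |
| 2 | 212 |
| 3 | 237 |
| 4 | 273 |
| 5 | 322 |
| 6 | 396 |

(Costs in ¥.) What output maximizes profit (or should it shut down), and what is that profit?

Q = 0 (shut down); profit = -¥168

Profit at each row (π = 7Q − TC): Q=0: -168; Q=1: -184; Q=2: -198; Q=3: -216; Q=4: -245; Q=5: -287; Q=6: -354.
Profit is highest at Q = 0. Equivalently, the lowest AVC in the table is 44/2 ≈ ¥22 at Q = 2, and P = ¥7 falls below it — price never covers variable cost, so the firm shuts down and loses only its fixed cost.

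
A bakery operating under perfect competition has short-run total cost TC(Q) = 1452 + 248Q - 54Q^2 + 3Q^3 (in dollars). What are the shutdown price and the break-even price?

Shutdown price = $5; break-even price = $149

Shutdown price = min AVC. AVC = 248 - 54Q + 3Q^2, with vertex at Q = 9 and minimum $5.
ATC = 1452/Q + 248 - 54Q + 3Q^2. Setting dATC/dQ = −1452/Q^2 − 54 + 6Q = 0 gives Q = 11 (since 6·11^3 − 54·11^2 = 1452).
min ATC = 1452/11 + 248 − 54·11 + 3·11^2 = $149. That is the break-even price.
For $5 ≤ P < $149 the firm produces at a loss; below $5 it shuts down.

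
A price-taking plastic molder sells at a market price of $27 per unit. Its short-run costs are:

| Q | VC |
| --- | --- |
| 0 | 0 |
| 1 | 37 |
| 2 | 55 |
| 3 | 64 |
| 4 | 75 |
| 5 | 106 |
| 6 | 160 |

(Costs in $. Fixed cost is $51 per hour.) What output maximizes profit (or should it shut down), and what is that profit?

Profit at each row (π = 27Q − TC): Q=0: -51; Q=1: -61; Q=2: -52; Q=3: -34; Q=4: -18; Q=5: -22; Q=6: -49.
Profit is maximized at Q = 4. AVC there is 75/4 = $18.75 ≤ P, so producing beats shutting down (which would give -$51).

Q = 4; profit = -$18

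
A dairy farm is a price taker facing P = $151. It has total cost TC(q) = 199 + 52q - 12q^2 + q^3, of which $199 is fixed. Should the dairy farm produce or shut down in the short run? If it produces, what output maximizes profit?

Variable cost is VC = 52q - 12q^2 + q^3, so AVC = VC/q = 52 - 12q + q^2 and MC = dTC/dq = 52 - 24q + 3q^2.
AVC is minimized where dAVC/dq = -12 + 2q = 0, at q = 6; min AVC = 52 - 12·6 + 6^2 = $16.
P = $151 exceeds min AVC = $16, so the firm stays open.
Solving P = MC: -99 - 24q + 3q^2 = 0 ⇒ q = -3 or 11. On the upward-sloping branch, q* = 11.
Check: AVC at q = 11 is $41 ≤ P, so revenue covers variable cost.
Profit = P·q − TC = 151·11 − 650 = $1011.

Produce at q = 11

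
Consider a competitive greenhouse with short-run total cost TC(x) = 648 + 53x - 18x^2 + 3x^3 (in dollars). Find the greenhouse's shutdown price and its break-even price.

Shutdown price = $26; break-even price = $161

Shutdown price = min AVC. AVC = 53 - 18x + 3x^2, with vertex at x = 3 and minimum $26.
ATC = 648/x + 53 - 18x + 3x^2. Setting dATC/dx = −648/x^2 − 18 + 6x = 0 gives x = 6 (since 6·6^3 − 18·6^2 = 648).
min ATC = 648/6 + 53 − 18·6 + 3·6^2 = $161. That is the break-even price.
For $26 ≤ P < $161 the firm produces at a loss; below $26 it shuts down.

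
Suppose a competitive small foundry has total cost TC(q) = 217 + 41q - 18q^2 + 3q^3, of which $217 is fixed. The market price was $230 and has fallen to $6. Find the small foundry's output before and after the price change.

AVC = 41 - 18q + 3q^2, minimized at q = 3 where min AVC = $14. MC = 41 - 36q + 9q^2.
With P = $230 above the shutdown price, P = MC gives q = 7.
At P = $6 < min AVC = $14, price no longer covers variable cost at any output, so the firm shuts down: q = 0.

Output falls from 7 to 0 (the firm shuts down)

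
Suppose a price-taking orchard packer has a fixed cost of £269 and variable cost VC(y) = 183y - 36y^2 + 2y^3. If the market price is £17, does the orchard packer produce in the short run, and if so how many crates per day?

Variable cost is VC = 183y - 36y^2 + 2y^3, so AVC = VC/y = 183 - 36y + 2y^2 and MC = dTC/dy = 183 - 72y + 6y^2.
AVC is minimized where dAVC/dy = -36 + 4y = 0, at y = 9; min AVC = 183 - 36·9 + 2·9^2 = £21.
With P < min AVC (£17 < £21), every unit sold adds to the loss.
Shutting down limits the loss to fixed cost, £269.

Shut down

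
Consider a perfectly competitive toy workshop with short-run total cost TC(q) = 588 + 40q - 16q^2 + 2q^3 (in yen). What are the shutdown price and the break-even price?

Shutdown price = min AVC. AVC = 40 - 16q + 2q^2, with vertex at q = 4 and minimum ¥8.
ATC = 588/q + 40 - 16q + 2q^2. Setting dATC/dq = −588/q^2 − 16 + 4q = 0 gives q = 7 (since 4·7^3 − 16·7^2 = 588).
min ATC = 588/7 + 40 − 16·7 + 2·7^2 = ¥110. That is the break-even price.
For ¥8 ≤ P < ¥110 the firm produces at a loss; below ¥8 it shuts down.

Shutdown price = ¥8; break-even price = ¥110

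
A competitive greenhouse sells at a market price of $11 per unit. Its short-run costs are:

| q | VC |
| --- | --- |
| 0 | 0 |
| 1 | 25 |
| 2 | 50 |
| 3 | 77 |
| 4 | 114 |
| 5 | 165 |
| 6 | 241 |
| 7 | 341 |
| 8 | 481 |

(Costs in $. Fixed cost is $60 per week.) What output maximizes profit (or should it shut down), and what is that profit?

Tabulate TR − TC: q=0: -60; q=1: -74; q=2: -88; q=3: -104; q=4: -130; q=5: -170; q=6: -235; q=7: -324; q=8: -453.
Profit is highest at q = 0. Equivalently, the lowest AVC in the table is 25/1 ≈ $25 at q = 1, and P = $11 falls below it — price never covers variable cost, so the firm shuts down and loses only its fixed cost.

q = 0 (shut down); profit = -$60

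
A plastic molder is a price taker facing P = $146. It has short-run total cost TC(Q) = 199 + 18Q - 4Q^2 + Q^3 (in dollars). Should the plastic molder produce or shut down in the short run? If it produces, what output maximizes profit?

Variable cost is VC = 18Q - 4Q^2 + Q^3, so AVC = VC/Q = 18 - 4Q + Q^2 and MC = dTC/dQ = 18 - 8Q + 3Q^2.
AVC hits its minimum where MC = AVC, at Q = 2, giving min AVC = 18 - 4·2 + 2^2 = $14.
Because $146 ≥ $14, revenue can cover variable cost; the firm operates.
P = MC gives -128 - 8Q + 3Q^2 = 0, with roots -16/3 and 8. Take the larger (rising MC): Q* = 8.
Check: AVC at Q = 8 is $50 ≤ P, so revenue covers variable cost.
Profit = P·Q − TC = 146·8 − 599 = $569.

Produce at Q = 8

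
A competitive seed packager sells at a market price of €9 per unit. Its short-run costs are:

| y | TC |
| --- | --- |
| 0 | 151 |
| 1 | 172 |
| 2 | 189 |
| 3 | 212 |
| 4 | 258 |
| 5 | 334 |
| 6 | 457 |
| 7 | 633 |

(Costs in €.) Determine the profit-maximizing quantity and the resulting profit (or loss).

Compute π = P·y − TC at each output: y=0: -151; y=1: -163; y=2: -171; y=3: -185; y=4: -222; y=5: -289; y=6: -403; y=7: -570.
Profit is highest at y = 0. Equivalently, the lowest AVC in the table is 38/2 ≈ €19 at y = 2, and P = €9 falls below it — price never covers variable cost, so the firm shuts down and loses only its fixed cost.

y = 0 (shut down); profit = -€151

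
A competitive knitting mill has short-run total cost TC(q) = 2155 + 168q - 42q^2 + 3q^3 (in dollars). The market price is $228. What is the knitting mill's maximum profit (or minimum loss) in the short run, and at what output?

AVC = 168 - 42q + 3q^2 has its minimum $21 at q = 7; price $228 clears that bar, so the firm operates.
With MC = 168 - 84q + 9q^2, P = MC on the upward-sloping part at q* = 10.
TR = 228·10 = 2280. TC = 2155 + 480 = 2635. Profit = 2280 − 2635 = -$355.
Shutting down would mean losing the fixed cost of $2155, so operating at a loss of $355 is better by $1800.

Profit = -$355 at q = 10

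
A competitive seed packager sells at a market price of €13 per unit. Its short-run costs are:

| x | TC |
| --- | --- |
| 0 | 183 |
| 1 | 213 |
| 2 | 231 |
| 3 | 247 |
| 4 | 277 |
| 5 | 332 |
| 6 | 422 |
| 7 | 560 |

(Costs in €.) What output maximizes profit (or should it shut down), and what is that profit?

Compute π = P·x − TC at each output: x=0: -183; x=1: -200; x=2: -205; x=3: -208; x=4: -225; x=5: -267; x=6: -344; x=7: -469.
Profit is highest at x = 0. Equivalently, the lowest AVC in the table is 64/3 ≈ €21.33 at x = 3, and P = €13 falls below it — price never covers variable cost, so the firm shuts down and loses only its fixed cost.

x = 0 (shut down); profit = -€183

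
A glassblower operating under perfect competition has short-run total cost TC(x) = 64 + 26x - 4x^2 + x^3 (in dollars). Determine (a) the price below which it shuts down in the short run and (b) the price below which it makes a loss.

AVC = 26 - 4x + x^2; minimized at x = 2, giving min AVC = $22. That is the shutdown price.
ATC = 64/x + 26 - 4x + x^2. Setting dATC/dx = −64/x^2 − 4 + 2x = 0 gives x = 4 (since 2·4^3 − 4·4^2 = 64).
min ATC = 64/4 + 26 − 4·4 + 4^2 = $42. That is the break-even price.
For $22 ≤ P < $42 the firm produces at a loss; below $22 it shuts down.

Shutdown price = $22; break-even price = $42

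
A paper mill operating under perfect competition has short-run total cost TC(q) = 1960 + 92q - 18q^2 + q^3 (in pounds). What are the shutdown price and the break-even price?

AVC = 92 - 18q + q^2; minimized at q = 9, giving min AVC = £11. That is the shutdown price.
ATC = 1960/q + 92 - 18q + q^2. Setting dATC/dq = −1960/q^2 − 18 + 2q = 0 gives q = 14 (since 2·14^3 − 18·14^2 = 1960).
min ATC = 1960/14 + 92 − 18·14 + 14^2 = £176. That is the break-even price.
Between these two prices the firm operates at a loss; above £176 it earns a profit.

Shutdown price = £11; break-even price = £176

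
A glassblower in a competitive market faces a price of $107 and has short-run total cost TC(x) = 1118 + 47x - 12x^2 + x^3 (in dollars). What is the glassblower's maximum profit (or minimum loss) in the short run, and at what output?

Profit = -$318 at x = 10

AVC = 47 - 12x + x^2; min AVC = $11 at x = 6. Since P = $107 ≥ min AVC, the firm produces.
With MC = 47 - 24x + 3x^2, P = MC on the upward-sloping part at x* = 10.
TR = 107·10 = 1070. TC = 1118 + 270 = 1388. Profit = 1070 − 1388 = -$318.
By producing, the firm covers all variable cost plus $800 of fixed cost; shutting down would lose the full $1118.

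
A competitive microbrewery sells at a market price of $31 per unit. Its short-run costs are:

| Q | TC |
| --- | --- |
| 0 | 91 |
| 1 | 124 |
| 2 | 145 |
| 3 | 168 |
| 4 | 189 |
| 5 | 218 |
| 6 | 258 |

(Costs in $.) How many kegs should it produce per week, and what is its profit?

Tabulate TR − TC: Q=0: -91; Q=1: -93; Q=2: -83; Q=3: -75; Q=4: -65; Q=5: -63; Q=6: -72.
Profit is maximized at Q = 5. AVC there is 127/5 = $25.40 ≤ P, so producing beats shutting down (which would give -$91).

Q = 5; profit = -$63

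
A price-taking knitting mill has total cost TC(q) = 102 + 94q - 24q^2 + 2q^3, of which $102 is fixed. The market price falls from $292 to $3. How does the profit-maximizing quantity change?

MC = 94 - 48q + 6q^2; the shutdown threshold is min AVC = $22 (at q = 6).
With P = $292 above the shutdown price, P = MC gives q = 11.
At P = $3 < min AVC = $22, price no longer covers variable cost at any output, so the firm shuts down: q = 0.

Output falls from 11 to 0 (the firm shuts down)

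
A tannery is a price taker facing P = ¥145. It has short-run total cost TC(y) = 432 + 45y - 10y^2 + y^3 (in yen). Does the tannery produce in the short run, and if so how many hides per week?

From TC, MC = TC'(y) = 45 - 20y + 3y^2 and AVC = VC/y = 45 - 10y + y^2.
AVC is minimized where dAVC/dy = -10 + 2y = 0, at y = 5; min AVC = 45 - 10·5 + 5^2 = ¥20.
Because ¥145 ≥ ¥20, revenue can cover variable cost; the firm operates.
P = MC gives -100 - 20y + 3y^2 = 0, with roots -10/3 and 10. Take the larger (rising MC): y* = 10.
Check: AVC at y = 10 is ¥45 ≤ P, so revenue covers variable cost.
Profit = P·y − TC = 145·10 − 882 = ¥568.

Produce at y = 10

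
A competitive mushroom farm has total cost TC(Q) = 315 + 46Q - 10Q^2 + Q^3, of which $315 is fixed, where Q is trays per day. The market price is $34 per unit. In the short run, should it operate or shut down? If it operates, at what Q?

Produce at Q = 6

From TC, MC = TC'(Q) = 46 - 20Q + 3Q^2 and AVC = VC/Q = 46 - 10Q + Q^2.
AVC is minimized where dAVC/dQ = -10 + 2Q = 0, at Q = 5; min AVC = 46 - 10·5 + 5^2 = $21.
Because $34 ≥ $21, revenue can cover variable cost; the firm operates.
Set P = MC: 34 = 46 - 20Q + 3Q^2 → 12 - 20Q + 3Q^2 = 0. The roots are Q = 2/3 and Q = 6; the profit-maximizing output is on the rising part of MC, so Q* = 6.
Check: AVC at Q = 6 is $22 ≤ P, so revenue covers variable cost.
Profit = P·Q − TC = 34·6 − 447 = -$243, a loss, but smaller than the $315 fixed cost the firm would lose by shutting down.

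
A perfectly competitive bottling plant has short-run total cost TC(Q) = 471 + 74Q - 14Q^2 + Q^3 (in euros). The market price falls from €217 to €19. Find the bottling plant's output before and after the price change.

AVC = 74 - 14Q + Q^2, minimized at Q = 7 where min AVC = €25. MC = 74 - 28Q + 3Q^2.
With P = €217 above the shutdown price, P = MC gives Q = 13.
At P = €19 < min AVC = €25, price no longer covers variable cost at any output, so the firm shuts down: Q = 0.

Output falls from 13 to 0 (the firm shuts down)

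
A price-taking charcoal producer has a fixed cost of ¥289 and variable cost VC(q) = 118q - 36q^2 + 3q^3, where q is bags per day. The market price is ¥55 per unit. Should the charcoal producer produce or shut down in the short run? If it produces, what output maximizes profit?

Variable cost is VC = 118q - 36q^2 + 3q^3, so AVC = VC/q = 118 - 36q + 3q^2 and MC = dTC/dq = 118 - 72q + 9q^2.
AVC hits its minimum where MC = AVC, at q = 6, giving min AVC = 118 - 36·6 + 3·6^2 = ¥10.
Because ¥55 ≥ ¥10, revenue can cover variable cost; the firm operates.
Solving P = MC: 63 - 72q + 9q^2 = 0 ⇒ q = 1 or 7. On the upward-sloping branch, q* = 7.
Check: AVC at q = 7 is ¥13 ≤ P, so revenue covers variable cost.
Profit = P·q − TC = 55·7 − 380 = ¥5.

Produce at q = 7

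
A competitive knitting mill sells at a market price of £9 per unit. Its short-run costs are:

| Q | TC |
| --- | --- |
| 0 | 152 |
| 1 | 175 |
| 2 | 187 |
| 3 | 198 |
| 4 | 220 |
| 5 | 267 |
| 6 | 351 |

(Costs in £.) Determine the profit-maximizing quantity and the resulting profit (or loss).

Profit at each row (π = 9Q − TC): Q=0: -152; Q=1: -166; Q=2: -169; Q=3: -171; Q=4: -184; Q=5: -222; Q=6: -297.
Profit is highest at Q = 0. Equivalently, the lowest AVC in the table is 46/3 ≈ £15.33 at Q = 3, and P = £9 falls below it — price never covers variable cost, so the firm shuts down and loses only its fixed cost.

Q = 0 (shut down); profit = -£152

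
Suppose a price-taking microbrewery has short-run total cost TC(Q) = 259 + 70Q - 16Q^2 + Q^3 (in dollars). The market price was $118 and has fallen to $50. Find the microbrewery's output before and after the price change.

Output falls from 12 to 10

MC = 70 - 32Q + 3Q^2; the shutdown threshold is min AVC = $6 (at Q = 8).
With P = $118 above the shutdown price, P = MC gives Q = 12.
At P = $50 ≥ min AVC, set P = MC: Q = 10. The firm stays open but cuts output.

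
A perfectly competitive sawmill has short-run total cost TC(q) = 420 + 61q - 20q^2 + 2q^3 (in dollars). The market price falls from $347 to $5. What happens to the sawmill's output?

AVC = 61 - 20q + 2q^2, minimized at q = 5 where min AVC = $11. MC = 61 - 40q + 6q^2.
At P = $347 ≥ min AVC, set P = MC on the rising branch: q = 11.
At P = $5 < min AVC = $11, price no longer covers variable cost at any output, so the firm shuts down: q = 0.

Output falls from 11 to 0 (the firm shuts down)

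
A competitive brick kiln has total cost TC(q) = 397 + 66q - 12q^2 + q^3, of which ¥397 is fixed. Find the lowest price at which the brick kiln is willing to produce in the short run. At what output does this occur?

¥30 per unit, at q = 6

The firm shuts down when price falls below the minimum of average variable cost. AVC = VC/q = 66 - 12q + q^2.
At the minimum of AVC, MC = AVC. MC = 66 - 24q + 3q^2; setting MC = AVC gives 2q^2 - 12q = 0, so q = 6. min AVC = 30.
For P < ¥30 the firm produces nothing.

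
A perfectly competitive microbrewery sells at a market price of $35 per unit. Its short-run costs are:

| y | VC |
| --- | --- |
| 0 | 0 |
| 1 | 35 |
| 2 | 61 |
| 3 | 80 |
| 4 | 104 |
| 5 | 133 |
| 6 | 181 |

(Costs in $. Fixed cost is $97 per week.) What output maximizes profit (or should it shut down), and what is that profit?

y = 5; profit = -$55

Tabulate TR − TC: y=0: -97; y=1: -97; y=2: -88; y=3: -72; y=4: -61; y=5: -55; y=6: -68.
Profit is maximized at y = 5. AVC there is 133/5 = $26.60 ≤ P, so producing beats shutting down (which would give -$97).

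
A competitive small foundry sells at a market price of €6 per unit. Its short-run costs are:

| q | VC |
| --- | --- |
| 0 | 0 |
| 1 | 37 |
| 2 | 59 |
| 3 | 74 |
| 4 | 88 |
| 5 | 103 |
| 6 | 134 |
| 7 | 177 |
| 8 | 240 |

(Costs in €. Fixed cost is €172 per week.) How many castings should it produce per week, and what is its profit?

q = 0 (shut down); profit = -€172

Profit at each row (π = 6q − TC): q=0: -172; q=1: -203; q=2: -219; q=3: -228; q=4: -236; q=5: -245; q=6: -270; q=7: -307; q=8: -364.
Profit is highest at q = 0. Equivalently, the lowest AVC in the table is 103/5 ≈ €20.60 at q = 5, and P = €6 falls below it — price never covers variable cost, so the firm shuts down and loses only its fixed cost.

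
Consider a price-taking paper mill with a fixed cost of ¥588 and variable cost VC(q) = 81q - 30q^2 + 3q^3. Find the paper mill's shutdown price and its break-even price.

Shutdown price = ¥6; break-even price = ¥102

Shutdown price = min AVC. AVC = 81 - 30q + 3q^2, with vertex at q = 5 and minimum ¥6.
ATC = 588/q + 81 - 30q + 3q^2. Setting dATC/dq = −588/q^2 − 30 + 6q = 0 gives q = 7 (since 6·7^3 − 30·7^2 = 588).
min ATC = 588/7 + 81 − 30·7 + 3·7^2 = ¥102. That is the break-even price.
Between these two prices the firm operates at a loss; above ¥102 it earns a profit.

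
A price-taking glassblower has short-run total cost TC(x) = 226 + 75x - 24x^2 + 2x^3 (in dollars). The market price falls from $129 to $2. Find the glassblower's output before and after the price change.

Output falls from 9 to 0 (the firm shuts down)

AVC = 75 - 24x + 2x^2, minimized at x = 6 where min AVC = $3. MC = 75 - 48x + 6x^2.
With P = $129 above the shutdown price, P = MC gives x = 9.
At P = $2 < min AVC = $3, price no longer covers variable cost at any output, so the firm shuts down: x = 0.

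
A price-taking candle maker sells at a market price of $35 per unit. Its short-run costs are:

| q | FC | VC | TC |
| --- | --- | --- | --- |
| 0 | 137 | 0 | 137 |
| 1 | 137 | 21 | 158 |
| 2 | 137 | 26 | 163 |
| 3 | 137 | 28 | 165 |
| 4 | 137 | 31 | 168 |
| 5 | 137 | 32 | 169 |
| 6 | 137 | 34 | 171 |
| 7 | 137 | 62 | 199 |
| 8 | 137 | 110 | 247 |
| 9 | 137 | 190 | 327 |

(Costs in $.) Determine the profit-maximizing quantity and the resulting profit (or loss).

Profit at each row (π = 35q − TC): q=0: -137; q=1: -123; q=2: -93; q=3: -60; q=4: -28; q=5: 6; q=6: 39; q=7: 46; q=8: 33; q=9: -12.
Profit is maximized at q = 7. AVC there is 62/7 = $8.86 ≤ P, so producing beats shutting down (which would give -$137).

q = 7; profit = $46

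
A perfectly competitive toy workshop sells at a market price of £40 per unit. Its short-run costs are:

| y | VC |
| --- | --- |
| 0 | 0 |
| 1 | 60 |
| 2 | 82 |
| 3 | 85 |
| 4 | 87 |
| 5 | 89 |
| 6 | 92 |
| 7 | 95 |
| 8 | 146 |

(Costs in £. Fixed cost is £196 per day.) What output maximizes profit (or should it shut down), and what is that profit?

Profit at each row (π = 40y − TC): y=0: -196; y=1: -216; y=2: -198; y=3: -161; y=4: -123; y=5: -85; y=6: -48; y=7: -11; y=8: -22.
Profit is maximized at y = 7. AVC there is 95/7 = £13.57 ≤ P, so producing beats shutting down (which would give -£196).

y = 7; profit = -£11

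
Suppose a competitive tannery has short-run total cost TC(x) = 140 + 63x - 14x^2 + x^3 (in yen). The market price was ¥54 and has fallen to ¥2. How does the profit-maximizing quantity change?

Output falls from 9 to 0 (the firm shuts down)

AVC = 63 - 14x + x^2, minimized at x = 7 where min AVC = ¥14. MC = 63 - 28x + 3x^2.
At P = ¥54 ≥ min AVC, set P = MC on the rising branch: x = 9.
At P = ¥2 < min AVC = ¥14, price no longer covers variable cost at any output, so the firm shuts down: x = 0.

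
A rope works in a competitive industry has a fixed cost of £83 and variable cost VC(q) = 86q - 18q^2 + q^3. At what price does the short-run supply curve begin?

£5 per unit

Short-run supply begins at min AVC. From VC = 86q - 18q^2 + q^3, AVC = 86 - 18q + q^2.
dAVC/dq = -18 + 2q = 0 gives q = 9. min AVC = 86 - 18·9 + 9^2 = 5.
The firm shuts down for any P below £5.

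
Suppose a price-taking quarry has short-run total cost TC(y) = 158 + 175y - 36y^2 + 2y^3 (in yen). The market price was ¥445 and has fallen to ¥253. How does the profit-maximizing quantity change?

MC = 175 - 72y + 6y^2; the shutdown threshold is min AVC = ¥13 (at y = 9).
At P = ¥445 ≥ min AVC, set P = MC on the rising branch: y = 15.
At P = ¥253 ≥ min AVC, set P = MC: y = 13. The firm stays open but cuts output.

Output falls from 15 to 13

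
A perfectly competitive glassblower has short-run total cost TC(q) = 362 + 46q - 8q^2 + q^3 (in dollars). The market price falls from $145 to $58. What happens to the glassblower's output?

MC = 46 - 16q + 3q^2; the shutdown threshold is min AVC = $30 (at q = 4).
With P = $145 above the shutdown price, P = MC gives q = 9.
At P = $58 ≥ min AVC, set P = MC: q = 6. The firm stays open but cuts output.

Output falls from 9 to 6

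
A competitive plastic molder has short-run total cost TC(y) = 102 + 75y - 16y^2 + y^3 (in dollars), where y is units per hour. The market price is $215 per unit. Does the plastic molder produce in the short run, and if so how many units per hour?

Produce at y = 14

From TC, MC = TC'(y) = 75 - 32y + 3y^2 and AVC = VC/y = 75 - 16y + y^2.
AVC hits its minimum where MC = AVC, at y = 8, giving min AVC = 75 - 16·8 + 8^2 = $11.
Because $215 ≥ $11, revenue can cover variable cost; the firm operates.
Set P = MC: 215 = 75 - 32y + 3y^2 → -140 - 32y + 3y^2 = 0. The roots are y = -10/3 and y = 14; the profit-maximizing output is on the rising part of MC, so y* = 14.
Check: AVC at y = 14 is $47 ≤ P, so revenue covers variable cost.
Profit = P·y − TC = 215·14 − 760 = $2250.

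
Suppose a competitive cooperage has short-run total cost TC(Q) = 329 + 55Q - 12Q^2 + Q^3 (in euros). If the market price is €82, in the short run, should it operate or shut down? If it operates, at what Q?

Produce at Q = 9

Strip out fixed cost: VC = 55Q - 12Q^2 + Q^3. Then AVC = 55 - 12Q + Q^2 and MC = 55 - 24Q + 3Q^2.
The AVC parabola has its vertex at Q = 12/2 = 6, where AVC = 55 - 12·6 + 6^2 = €19.
Because €82 ≥ €19, revenue can cover variable cost; the firm operates.
P = MC gives -27 - 24Q + 3Q^2 = 0, with roots -1 and 9. Take the larger (rising MC): Q* = 9.
Check: AVC at Q = 9 is €28 ≤ P, so revenue covers variable cost.
Profit = P·Q − TC = 82·9 − 581 = €157.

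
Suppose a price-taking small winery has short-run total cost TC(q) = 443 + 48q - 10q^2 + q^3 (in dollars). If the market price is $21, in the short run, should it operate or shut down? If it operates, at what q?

Variable cost is VC = 48q - 10q^2 + q^3, so AVC = VC/q = 48 - 10q + q^2 and MC = dTC/dq = 48 - 20q + 3q^2.
AVC hits its minimum where MC = AVC, at q = 5, giving min AVC = 48 - 10·5 + 5^2 = $23.
Since P = $21 < min AVC = $23, price fails to cover variable cost at any output.
Best response: produce nothing and absorb the $443 fixed cost.

Shut down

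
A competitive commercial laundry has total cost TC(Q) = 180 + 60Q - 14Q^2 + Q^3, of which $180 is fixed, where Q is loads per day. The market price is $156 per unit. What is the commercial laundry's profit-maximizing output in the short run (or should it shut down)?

Produce at Q = 12

From TC, MC = TC'(Q) = 60 - 28Q + 3Q^2 and AVC = VC/Q = 60 - 14Q + Q^2.
AVC is minimized where dAVC/dQ = -14 + 2Q = 0, at Q = 7; min AVC = 60 - 14·7 + 7^2 = $11.
P = $156 exceeds min AVC = $11, so the firm stays open.
Solving P = MC: -96 - 28Q + 3Q^2 = 0 ⇒ Q = -8/3 or 12. On the upward-sloping branch, Q* = 12.
Check: AVC at Q = 12 is $36 ≤ P, so revenue covers variable cost.
Profit = P·Q − TC = 156·12 − 612 = $1260.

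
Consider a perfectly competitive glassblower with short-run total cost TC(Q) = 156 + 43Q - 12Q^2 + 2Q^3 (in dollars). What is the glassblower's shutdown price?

The firm shuts down when price falls below the minimum of average variable cost. AVC = VC/Q = 43 - 12Q + 2Q^2.
dAVC/dQ = -12 + 4Q = 0 gives Q = 3. min AVC = 43 - 12·3 + 2·3^2 = 25.
So the shutdown price is $25.

$25 per unit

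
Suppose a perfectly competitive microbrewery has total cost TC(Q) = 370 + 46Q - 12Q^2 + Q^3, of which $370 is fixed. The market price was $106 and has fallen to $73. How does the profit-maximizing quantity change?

MC = 46 - 24Q + 3Q^2; the shutdown threshold is min AVC = $10 (at Q = 6).
With P = $106 above the shutdown price, P = MC gives Q = 10.
At P = $73 ≥ min AVC, set P = MC: Q = 9. The firm stays open but cuts output.

Output falls from 10 to 9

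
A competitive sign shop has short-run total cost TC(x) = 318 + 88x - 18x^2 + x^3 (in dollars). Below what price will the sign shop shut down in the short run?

$7 per unit

The firm shuts down when price falls below the minimum of average variable cost. AVC = VC/x = 88 - 18x + x^2.
At the minimum of AVC, MC = AVC. MC = 88 - 36x + 3x^2; setting MC = AVC gives 2x^2 - 18x = 0, so x = 9. min AVC = 7.
The firm shuts down for any P below $7.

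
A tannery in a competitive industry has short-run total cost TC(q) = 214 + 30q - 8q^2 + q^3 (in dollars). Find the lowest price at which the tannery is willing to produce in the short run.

$14 per unit

The firm shuts down when price falls below the minimum of average variable cost. AVC = VC/q = 30 - 8q + q^2.
At the minimum of AVC, MC = AVC. MC = 30 - 16q + 3q^2; setting MC = AVC gives 2q^2 - 8q = 0, so q = 4. min AVC = 14.
The firm shuts down for any P below $14.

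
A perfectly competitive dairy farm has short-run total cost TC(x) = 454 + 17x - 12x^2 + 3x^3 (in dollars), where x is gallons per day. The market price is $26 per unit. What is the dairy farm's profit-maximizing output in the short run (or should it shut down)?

Produce at x = 3

Variable cost is VC = 17x - 12x^2 + 3x^3, so AVC = VC/x = 17 - 12x + 3x^2 and MC = dTC/dx = 17 - 24x + 9x^2.
AVC hits its minimum where MC = AVC, at x = 2, giving min AVC = 17 - 12·2 + 3·2^2 = $5.
Because $26 ≥ $5, revenue can cover variable cost; the firm operates.
Set P = MC: 26 = 17 - 24x + 9x^2 → -9 - 24x + 9x^2 = 0. The roots are x = -1/3 and x = 3; the profit-maximizing output is on the rising part of MC, so x* = 3.
Check: AVC at x = 3 is $8 ≤ P, so revenue covers variable cost.
Profit = P·x − TC = 26·3 − 478 = -$400, a loss, but smaller than the $454 fixed cost the firm would lose by shutting down.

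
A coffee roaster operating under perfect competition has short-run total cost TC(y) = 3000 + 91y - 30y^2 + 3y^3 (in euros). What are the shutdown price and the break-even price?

Shutdown price = €16; break-even price = €391

AVC = 91 - 30y + 3y^2; minimized at y = 5, giving min AVC = €16. That is the shutdown price.
ATC = 3000/y + 91 - 30y + 3y^2. Setting dATC/dy = −3000/y^2 − 30 + 6y = 0 gives y = 10 (since 6·10^3 − 30·10^2 = 3000).
min ATC = 3000/10 + 91 − 30·10 + 3·10^2 = €391. That is the break-even price.
Between these two prices the firm operates at a loss; above €391 it earns a profit.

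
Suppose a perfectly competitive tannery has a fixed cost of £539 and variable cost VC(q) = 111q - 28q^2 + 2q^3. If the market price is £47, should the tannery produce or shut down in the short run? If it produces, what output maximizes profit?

Strip out fixed cost: VC = 111q - 28q^2 + 2q^3. Then AVC = 111 - 28q + 2q^2 and MC = 111 - 56q + 6q^2.
The AVC parabola has its vertex at q = 28/4 = 7, where AVC = 111 - 28·7 + 2·7^2 = £13.
Since P = £47 ≥ min AVC = £13, price covers variable cost and the firm should produce.
P = MC gives 64 - 56q + 6q^2 = 0, with roots 4/3 and 8. Take the larger (rising MC): q* = 8.
Check: AVC at q = 8 is £15 ≤ P, so revenue covers variable cost.
Profit = P·q − TC = 47·8 − 659 = -£283, a loss, but smaller than the £539 fixed cost the firm would lose by shutting down.

Produce at q = 8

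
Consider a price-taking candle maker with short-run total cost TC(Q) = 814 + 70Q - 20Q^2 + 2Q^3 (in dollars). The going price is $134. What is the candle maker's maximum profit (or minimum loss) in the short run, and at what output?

Profit = -$46 at Q = 8

AVC = 70 - 20Q + 2Q^2; min AVC = $20 at Q = 5. Since P = $134 ≥ min AVC, the firm produces.
With MC = 70 - 40Q + 6Q^2, P = MC on the upward-sloping part at Q* = 8.
TR = 134·8 = 1072. TC = 814 + 304 = 1118. Profit = 1072 − 1118 = -$46.
That loss of $46 beats the $814 the firm would lose by shutting down; producing recovers $768 of fixed cost.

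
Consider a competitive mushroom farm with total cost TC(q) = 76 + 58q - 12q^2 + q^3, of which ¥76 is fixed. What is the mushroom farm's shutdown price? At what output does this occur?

The firm shuts down when price falls below the minimum of average variable cost. AVC = VC/q = 58 - 12q + q^2.
dAVC/dq = -12 + 2q = 0 gives q = 6. min AVC = 58 - 12·6 + 6^2 = 22.
For P < ¥22 the firm produces nothing.

¥22 per unit, at q = 6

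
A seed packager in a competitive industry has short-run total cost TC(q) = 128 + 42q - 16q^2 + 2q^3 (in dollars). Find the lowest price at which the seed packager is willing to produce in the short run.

$10 per unit

The shutdown price is the minimum of AVC. VC = 42q - 16q^2 + 2q^3, so AVC = 42 - 16q + 2q^2.
At the minimum of AVC, MC = AVC. MC = 42 - 32q + 6q^2; setting MC = AVC gives 4q^2 - 16q = 0, so q = 4. min AVC = 10.
For P < $10 the firm produces nothing.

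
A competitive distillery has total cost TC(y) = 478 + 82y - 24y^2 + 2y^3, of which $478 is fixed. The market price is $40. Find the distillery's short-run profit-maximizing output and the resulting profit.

AVC = 82 - 24y + 2y^2 has its minimum $10 at y = 6; price $40 clears that bar, so the firm operates.
With MC = 82 - 48y + 6y^2, P = MC on the upward-sloping part at y* = 7.
TR = 40·7 = 280. TC = 478 + 84 = 562. Profit = 280 − 562 = -$282.
That loss of $282 beats the $478 the firm would lose by shutting down; producing recovers $196 of fixed cost.

Profit = -$282 at y = 7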